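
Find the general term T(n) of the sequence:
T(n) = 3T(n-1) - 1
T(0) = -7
First-order linear non-homogeneous.
Homogeneous solution: T_h(n) = A·(3)^n.
Try constant particular solution T_p = K: K = 3K - 1 ⇒ K = \frac{1}{2}.
General: T(n) = A·(3)^n + \frac{1}{2}.
Apply T(0) = -7: A + \frac{1}{2} = -7 ⇒ A = - \frac{15}{2}.
So T(n) = \frac{1}{2} - \frac{15 \cdot 3^{n}}{2}.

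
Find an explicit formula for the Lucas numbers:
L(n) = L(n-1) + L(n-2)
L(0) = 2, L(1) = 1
This is the Lucas sequence.
Characteristic equation: x² - x - 1 = 0; roots r₁ = \frac{1}{2} + \frac{\sqrt{5}}{2}, r₂ = \frac{1}{2} - \frac{\sqrt{5}}{2}.
General: L(n) = A·r₁^n + B·r₂^n. Solving with L(0)=2, L(1)=1 gives A = 1, B = 1.
So L(n) = 2^{- n} \left(\left(1 - \sqrt{5}\right)^{n} + \left(1 + \sqrt{5}\right)^{n}\right).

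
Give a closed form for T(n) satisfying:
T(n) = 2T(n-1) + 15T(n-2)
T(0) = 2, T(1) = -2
Characteristic equation: x² - 2x - 15 = 0, which factors as (x - (-3))(x - (5)) = 0.
Roots r₁ = -3, r₂ = 5 (distinct).
General solution: T(n) = A·(-3)^n + B·(5)^n.
From T(0) = 2: A + B = 2.
From T(1) = -2: -3A + 5B = -2.
Solving: A = \frac{3}{2}, B = \frac{1}{2}.
So T(n) = \frac{3 \left(-3\right)^{n}}{2} + \frac{5^{n}}{2}.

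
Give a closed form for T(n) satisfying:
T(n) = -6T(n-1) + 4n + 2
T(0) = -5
First-order linear with linear forcing.
Homogeneous solution: T_h(n) = A·(-6)^n.
Try particular T_p(n) = pn + q. Substituting:
  pn + q = -6(p(n-1) + q) + 4n + 2.
Matching the n-coefficient: p = -6p + 4 ⇒ p = \frac{4}{7}.
Matching constants: q = 6p - 6q + 2 ⇒ q = \frac{38}{49}.
General: T(n) = A·(-6)^n + \frac{4 n}{7} + \frac{38}{49}.
Apply T(0) = -5: A + \frac{38}{49} = -5 ⇒ A = - \frac{283}{49}.
So T(n) = - \frac{283 \left(-6\right)^{n}}{49} + \frac{4 n}{7} + \frac{38}{49}.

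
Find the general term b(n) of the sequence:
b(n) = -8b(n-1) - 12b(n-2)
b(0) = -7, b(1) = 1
Characteristic equation: x² + 8x + 12 = 0, which factors as (x - (-2))(x - (-6)) = 0.
Roots r₁ = -2, r₂ = -6 (distinct).
General solution: b(n) = A·(-2)^n + B·(-6)^n.
From b(0) = -7: A + B = -7.
From b(1) = 1: -2A - 6B = 1.
Solving: A = - \frac{41}{4}, B = \frac{13}{4}.
So b(n) = - \frac{41 \left(-2\right)^{n}}{4} + \frac{13 \left(-6\right)^{n}}{4}.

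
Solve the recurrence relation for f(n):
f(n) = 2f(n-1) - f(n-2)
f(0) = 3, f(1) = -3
Characteristic equation: x² - 2x + 1 = 0, which is (x - (1))².
Repeated root r = 1.
General solution: f(n) = (A + Bn)·(1)^n.
From f(0) = 3: A = 3.
From f(1) = -3: (A + B)·(1) = -3 ⇒ B = -6.
So f(n) = \left(3 - 6 n\right) \cdot (1)^n.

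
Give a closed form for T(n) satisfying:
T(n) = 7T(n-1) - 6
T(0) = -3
First-order linear non-homogeneous.
Homogeneous solution: T_h(n) = A·(7)^n.
Try constant particular solution T_p = K: K = 7K - 6 ⇒ K = 1.
General: T(n) = A·(7)^n + 1.
Apply T(0) = -3: A + 1 = -3 ⇒ A = -4.
So T(n) = 1 - 4 \cdot 7^{n}.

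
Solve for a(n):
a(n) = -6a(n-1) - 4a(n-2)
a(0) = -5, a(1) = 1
Characteristic equation: x² + 6x + 4 = 0.
Discriminant Δ = (-6)² + 4·(-4) = 20.
Roots r₁,₂ = (-6 ± √20)/2, so r₁ = -3 + \sqrt{5}, r₂ = -3 - \sqrt{5}.
General solution: a(n) = A·r₁^n + B·r₂^n.
From the initial conditions, A + B = -5 and r₁A + r₂B = 1.
Since r₁ - r₂ = √20: A = (1 - (-5)r₂)/√20 = - \frac{7 \sqrt{5}}{5} - \frac{5}{2}, and B = -5 - A = - \frac{5}{2} + \frac{7 \sqrt{5}}{5}.
So a(n) = \left(- \frac{7 \sqrt{5}}{5} - \frac{5}{2}\right)\left(-3 + \sqrt{5}\right)^n + \left(- \frac{5}{2} + \frac{7 \sqrt{5}}{5}\right)\left(-3 - \sqrt{5}\right)^n.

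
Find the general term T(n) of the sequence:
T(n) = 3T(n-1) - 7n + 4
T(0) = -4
First-order linear with linear forcing.
Homogeneous solution: T_h(n) = A·(3)^n.
Try particular T_p(n) = pn + q. Substituting:
  pn + q = 3(p(n-1) + q) - 7n + 4.
Matching the n-coefficient: p = 3p - 7 ⇒ p = \frac{7}{2}.
Matching constants: q = -3p + 3q + 4 ⇒ q = \frac{13}{4}.
General: T(n) = A·(3)^n + \frac{7 n}{2} + \frac{13}{4}.
Apply T(0) = -4: A + \frac{13}{4} = -4 ⇒ A = - \frac{29}{4}.
So T(n) = - \frac{29 \cdot 3^{n}}{4} + \frac{7 n}{2} + \frac{13}{4}.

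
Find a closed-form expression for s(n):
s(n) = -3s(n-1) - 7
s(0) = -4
First-order linear non-homogeneous.
Homogeneous solution: s_h(n) = A·(-3)^n.
Try constant particular solution s_p = K: K = -3K - 7 ⇒ K = - \frac{7}{4}.
General: s(n) = A·(-3)^n - \frac{7}{4}.
Apply s(0) = -4: A - \frac{7}{4} = -4 ⇒ A = - \frac{9}{4}.
So s(n) = - \frac{9 \left(-3\right)^{n}}{4} - \frac{7}{4}.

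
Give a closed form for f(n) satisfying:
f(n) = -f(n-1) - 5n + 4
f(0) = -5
First-order linear with linear forcing.
Homogeneous solution: f_h(n) = A·(-1)^n.
Try particular f_p(n) = pn + q. Substituting:
  pn + q = -(p(n-1) + q) - 5n + 4.
Matching the n-coefficient: p = -p - 5 ⇒ p = - \frac{5}{2}.
Matching constants: q = p - q + 4 ⇒ q = \frac{3}{4}.
General: f(n) = A·(-1)^n - \frac{5 n}{2} + \frac{3}{4}.
Apply f(0) = -5: A + \frac{3}{4} = -5 ⇒ A = - \frac{23}{4}.
So f(n) = - \frac{23 \left(-1\right)^{n}}{4} - \frac{5 n}{2} + \frac{3}{4}.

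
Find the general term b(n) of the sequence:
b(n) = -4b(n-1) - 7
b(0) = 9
First-order linear non-homogeneous.
Homogeneous solution: b_h(n) = A·(-4)^n.
Try constant particular solution b_p = K: K = -4K - 7 ⇒ K = - \frac{7}{5}.
General: b(n) = A·(-4)^n - \frac{7}{5}.
Apply b(0) = 9: A - \frac{7}{5} = 9 ⇒ A = \frac{52}{5}.
So b(n) = \frac{52 \left(-4\right)^{n}}{5} - \frac{7}{5}.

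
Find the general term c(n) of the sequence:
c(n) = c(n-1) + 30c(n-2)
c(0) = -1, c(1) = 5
Characteristic equation: x² - x - 30 = 0, which factors as (x - (6))(x - (-5)) = 0.
Roots r₁ = 6, r₂ = -5 (distinct).
General solution: c(n) = A·(6)^n + B·(-5)^n.
From c(0) = -1: A + B = -1.
From c(1) = 5: 6A - 5B = 5.
Solving: A = 0, B = -1.
So c(n) = - \left(-5\right)^{n}.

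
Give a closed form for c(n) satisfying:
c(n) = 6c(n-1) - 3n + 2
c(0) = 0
First-order linear with linear forcing.
Homogeneous solution: c_h(n) = A·(6)^n.
Try particular c_p(n) = pn + q. Substituting:
  pn + q = 6(p(n-1) + q) - 3n + 2.
Matching the n-coefficient: p = 6p - 3 ⇒ p = \frac{3}{5}.
Matching constants: q = -6p + 6q + 2 ⇒ q = \frac{8}{25}.
General: c(n) = A·(6)^n + \frac{3 n}{5} + \frac{8}{25}.
Apply c(0) = 0: A + \frac{8}{25} = 0 ⇒ A = - \frac{8}{25}.
So c(n) = - \frac{8 \cdot 6^{n}}{25} + \frac{3 n}{5} + \frac{8}{25}.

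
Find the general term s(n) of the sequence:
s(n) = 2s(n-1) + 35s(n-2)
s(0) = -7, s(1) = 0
Characteristic equation: x² - 2x - 35 = 0, which factors as (x - (-5))(x - (7)) = 0.
Roots r₁ = -5, r₂ = 7 (distinct).
General solution: s(n) = A·(-5)^n + B·(7)^n.
From s(0) = -7: A + B = -7.
From s(1) = 0: -5A + 7B = 0.
Solving: A = - \frac{49}{12}, B = - \frac{35}{12}.
So s(n) = - \frac{49 \left(-5\right)^{n}}{12} - \frac{35 \cdot 7^{n}}{12}.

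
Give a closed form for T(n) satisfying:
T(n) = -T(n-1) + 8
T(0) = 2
First-order linear non-homogeneous.
Homogeneous solution: T_h(n) = A·(-1)^n.
Try constant particular solution T_p = K: K = -K + 8 ⇒ K = 4.
General: T(n) = A·(-1)^n + 4.
Apply T(0) = 2: A + 4 = 2 ⇒ A = -2.
So T(n) = 4 - 2 \left(-1\right)^{n}.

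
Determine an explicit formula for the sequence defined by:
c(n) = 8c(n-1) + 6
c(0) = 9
First-order linear non-homogeneous.
Homogeneous solution: c_h(n) = A·(8)^n.
Try constant particular solution c_p = K: K = 8K + 6 ⇒ K = - \frac{6}{7}.
General: c(n) = A·(8)^n - \frac{6}{7}.
Apply c(0) = 9: A - \frac{6}{7} = 9 ⇒ A = \frac{69}{7}.
So c(n) = \frac{69 \cdot 8^{n}}{7} - \frac{6}{7}.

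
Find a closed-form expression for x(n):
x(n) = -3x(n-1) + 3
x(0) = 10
First-order linear non-homogeneous.
Homogeneous solution: x_h(n) = A·(-3)^n.
Try constant particular solution x_p = K: K = -3K + 3 ⇒ K = \frac{3}{4}.
General: x(n) = A·(-3)^n + \frac{3}{4}.
Apply x(0) = 10: A + \frac{3}{4} = 10 ⇒ A = \frac{37}{4}.
So x(n) = \frac{37 \left(-3\right)^{n}}{4} + \frac{3}{4}.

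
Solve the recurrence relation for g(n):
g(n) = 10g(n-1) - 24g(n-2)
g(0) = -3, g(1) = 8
Characteristic equation: x² - 10x + 24 = 0, which factors as (x - (4))(x - (6)) = 0.
Roots r₁ = 4, r₂ = 6 (distinct).
General solution: g(n) = A·(4)^n + B·(6)^n.
From g(0) = -3: A + B = -3.
From g(1) = 8: 4A + 6B = 8.
Solving: A = -13, B = 10.
So g(n) = - 13 \cdot 4^{n} + 10 \cdot 6^{n}.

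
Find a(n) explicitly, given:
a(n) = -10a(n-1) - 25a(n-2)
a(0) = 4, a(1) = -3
Characteristic equation: x² + 10x + 25 = 0, which is (x - (-5))².
Repeated root r = -5.
General solution: a(n) = (A + Bn)·(-5)^n.
From a(0) = 4: A = 4.
From a(1) = -3: (A + B)·(-5) = -3 ⇒ B = - \frac{17}{5}.
So a(n) = \left(4 - \frac{17 n}{5}\right) \cdot (-5)^n.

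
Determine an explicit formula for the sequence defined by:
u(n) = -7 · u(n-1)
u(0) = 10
Pure geometric recurrence with ratio -7.
By induction u(n) = u(0) · (-7)^n = 10 \left(-7\right)^{n}.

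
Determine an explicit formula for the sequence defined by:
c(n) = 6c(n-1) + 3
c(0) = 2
First-order linear non-homogeneous.
Homogeneous solution: c_h(n) = A·(6)^n.
Try constant particular solution c_p = K: K = 6K + 3 ⇒ K = - \frac{3}{5}.
General: c(n) = A·(6)^n - \frac{3}{5}.
Apply c(0) = 2: A - \frac{3}{5} = 2 ⇒ A = \frac{13}{5}.
So c(n) = \frac{13 \cdot 6^{n}}{5} - \frac{3}{5}.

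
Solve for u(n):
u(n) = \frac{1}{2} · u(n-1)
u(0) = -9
Pure geometric recurrence with ratio \frac{1}{2}.
By induction u(n) = u(0) · (\frac{1}{2})^n = - 9 \cdot 2^{- n}.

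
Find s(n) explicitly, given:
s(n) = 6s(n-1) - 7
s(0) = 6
First-order linear non-homogeneous.
Homogeneous solution: s_h(n) = A·(6)^n.
Try constant particular solution s_p = K: K = 6K - 7 ⇒ K = \frac{7}{5}.
General: s(n) = A·(6)^n + \frac{7}{5}.
Apply s(0) = 6: A + \frac{7}{5} = 6 ⇒ A = \frac{23}{5}.
So s(n) = \frac{23 \cdot 6^{n}}{5} + \frac{7}{5}.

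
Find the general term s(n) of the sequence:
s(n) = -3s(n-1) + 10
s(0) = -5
First-order linear non-homogeneous.
Homogeneous solution: s_h(n) = A·(-3)^n.
Try constant particular solution s_p = K: K = -3K + 10 ⇒ K = \frac{5}{2}.
General: s(n) = A·(-3)^n + \frac{5}{2}.
Apply s(0) = -5: A + \frac{5}{2} = -5 ⇒ A = - \frac{15}{2}.
So s(n) = \frac{5}{2} - \frac{15 \left(-3\right)^{n}}{2}.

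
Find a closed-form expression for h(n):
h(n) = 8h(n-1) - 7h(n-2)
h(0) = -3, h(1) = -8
Characteristic equation: x² - 8x + 7 = 0, which factors as (x - (1))(x - (7)) = 0.
Roots r₁ = 1, r₂ = 7 (distinct).
General solution: h(n) = A·(1)^n + B·(7)^n.
From h(0) = -3: A + B = -3.
From h(1) = -8: A + 7B = -8.
Solving: A = - \frac{13}{6}, B = - \frac{5}{6}.
So h(n) = - \frac{5 \cdot 7^{n}}{6} - \frac{13}{6}.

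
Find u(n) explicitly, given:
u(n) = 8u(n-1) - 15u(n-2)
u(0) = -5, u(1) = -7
Characteristic equation: x² - 8x + 15 = 0, which factors as (x - (5))(x - (3)) = 0.
Roots r₁ = 5, r₂ = 3 (distinct).
General solution: u(n) = A·(5)^n + B·(3)^n.
From u(0) = -5: A + B = -5.
From u(1) = -7: 5A + 3B = -7.
Solving: A = 4, B = -9.
So u(n) = - 9 \cdot 3^{n} + 4 \cdot 5^{n}.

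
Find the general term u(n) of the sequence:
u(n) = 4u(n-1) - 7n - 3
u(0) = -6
First-order linear with linear forcing.
Homogeneous solution: u_h(n) = A·(4)^n.
Try particular u_p(n) = pn + q. Substituting:
  pn + q = 4(p(n-1) + q) - 7n - 3.
Matching the n-coefficient: p = 4p - 7 ⇒ p = \frac{7}{3}.
Matching constants: q = -4p + 4q - 3 ⇒ q = \frac{37}{9}.
General: u(n) = A·(4)^n + \frac{7 n}{3} + \frac{37}{9}.
Apply u(0) = -6: A + \frac{37}{9} = -6 ⇒ A = - \frac{91}{9}.
So u(n) = - \frac{91 \cdot 4^{n}}{9} + \frac{7 n}{3} + \frac{37}{9}.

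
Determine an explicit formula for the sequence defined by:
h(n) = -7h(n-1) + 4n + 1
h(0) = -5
First-order linear with linear forcing.
Homogeneous solution: h_h(n) = A·(-7)^n.
Try particular h_p(n) = pn + q. Substituting:
  pn + q = -7(p(n-1) + q) + 4n + 1.
Matching the n-coefficient: p = -7p + 4 ⇒ p = \frac{1}{2}.
Matching constants: q = 7p - 7q + 1 ⇒ q = \frac{9}{16}.
General: h(n) = A·(-7)^n + \frac{n}{2} + \frac{9}{16}.
Apply h(0) = -5: A + \frac{9}{16} = -5 ⇒ A = - \frac{89}{16}.
So h(n) = - \frac{89 \left(-7\right)^{n}}{16} + \frac{n}{2} + \frac{9}{16}.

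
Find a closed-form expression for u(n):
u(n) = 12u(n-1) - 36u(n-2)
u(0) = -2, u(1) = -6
Characteristic equation: x² - 12x + 36 = 0, which is (x - (6))².
Repeated root r = 6.
General solution: u(n) = (A + Bn)·(6)^n.
From u(0) = -2: A = -2.
From u(1) = -6: (A + B)·(6) = -6 ⇒ B = 1.
So u(n) = \left(n - 2\right) \cdot (6)^n.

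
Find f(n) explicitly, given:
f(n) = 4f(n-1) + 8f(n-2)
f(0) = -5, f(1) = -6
Characteristic equation: x² - 4x - 8 = 0.
Discriminant Δ = (4)² + 4·(8) = 48.
Roots r₁,₂ = (4 ± √48)/2, so r₁ = 2 + 2 \sqrt{3}, r₂ = 2 - 2 \sqrt{3}.
General solution: f(n) = A·r₁^n + B·r₂^n.
From the initial conditions, A + B = -5 and r₁A + r₂B = -6.
Since r₁ - r₂ = √48: A = (-6 - (-5)r₂)/√48 = - \frac{5}{2} + \frac{\sqrt{3}}{3}, and B = -5 - A = - \frac{5}{2} - \frac{\sqrt{3}}{3}.
So f(n) = \left(- \frac{5}{2} + \frac{\sqrt{3}}{3}\right)\left(2 + 2 \sqrt{3}\right)^n + \left(- \frac{5}{2} - \frac{\sqrt{3}}{3}\right)\left(2 - 2 \sqrt{3}\right)^n.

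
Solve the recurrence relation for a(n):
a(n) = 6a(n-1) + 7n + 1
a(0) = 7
First-order linear with linear forcing.
Homogeneous solution: a_h(n) = A·(6)^n.
Try particular a_p(n) = pn + q. Substituting:
  pn + q = 6(p(n-1) + q) + 7n + 1.
Matching the n-coefficient: p = 6p + 7 ⇒ p = - \frac{7}{5}.
Matching constants: q = -6p + 6q + 1 ⇒ q = - \frac{47}{25}.
General: a(n) = A·(6)^n - \frac{7 n}{5} - \frac{47}{25}.
Apply a(0) = 7: A - \frac{47}{25} = 7 ⇒ A = \frac{222}{25}.
So a(n) = \frac{222 \cdot 6^{n}}{25} - \frac{7 n}{5} - \frac{47}{25}.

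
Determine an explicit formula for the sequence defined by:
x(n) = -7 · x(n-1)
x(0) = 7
Pure geometric recurrence with ratio -7.
By induction x(n) = x(0) · (-7)^n = 7 \left(-7\right)^{n}.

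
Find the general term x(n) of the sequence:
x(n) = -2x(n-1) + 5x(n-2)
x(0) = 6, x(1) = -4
Characteristic equation: x² + 2x - 5 = 0.
Discriminant Δ = (-2)² + 4·(5) = 24.
Roots r₁,₂ = (-2 ± √24)/2, so r₁ = -1 + \sqrt{6}, r₂ = - \sqrt{6} - 1.
General solution: x(n) = A·r₁^n + B·r₂^n.
From the initial conditions, A + B = 6 and r₁A + r₂B = -4.
Since r₁ - r₂ = √24: A = (-4 - (6)r₂)/√24 = \frac{\sqrt{6}}{6} + 3, and B = 6 - A = 3 - \frac{\sqrt{6}}{6}.
So x(n) = \left(\frac{\sqrt{6}}{6} + 3\right)\left(-1 + \sqrt{6}\right)^n + \left(3 - \frac{\sqrt{6}}{6}\right)\left(- \sqrt{6} - 1\right)^n.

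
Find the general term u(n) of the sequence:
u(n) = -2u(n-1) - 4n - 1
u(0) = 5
First-order linear with linear forcing.
Homogeneous solution: u_h(n) = A·(-2)^n.
Try particular u_p(n) = pn + q. Substituting:
  pn + q = -2(p(n-1) + q) - 4n - 1.
Matching the n-coefficient: p = -2p - 4 ⇒ p = - \frac{4}{3}.
Matching constants: q = 2p - 2q - 1 ⇒ q = - \frac{11}{9}.
General: u(n) = A·(-2)^n - \frac{4 n}{3} - \frac{11}{9}.
Apply u(0) = 5: A - \frac{11}{9} = 5 ⇒ A = \frac{56}{9}.
So u(n) = \frac{56 \left(-2\right)^{n}}{9} - \frac{4 n}{3} - \frac{11}{9}.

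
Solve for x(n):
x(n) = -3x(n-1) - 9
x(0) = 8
First-order linear non-homogeneous.
Homogeneous solution: x_h(n) = A·(-3)^n.
Try constant particular solution x_p = K: K = -3K - 9 ⇒ K = - \frac{9}{4}.
General: x(n) = A·(-3)^n - \frac{9}{4}.
Apply x(0) = 8: A - \frac{9}{4} = 8 ⇒ A = \frac{41}{4}.
So x(n) = \frac{41 \left(-3\right)^{n}}{4} - \frac{9}{4}.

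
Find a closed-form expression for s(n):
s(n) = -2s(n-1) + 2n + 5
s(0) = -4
First-order linear with linear forcing.
Homogeneous solution: s_h(n) = A·(-2)^n.
Try particular s_p(n) = pn + q. Substituting:
  pn + q = -2(p(n-1) + q) + 2n + 5.
Matching the n-coefficient: p = -2p + 2 ⇒ p = \frac{2}{3}.
Matching constants: q = 2p - 2q + 5 ⇒ q = \frac{19}{9}.
General: s(n) = A·(-2)^n + \frac{2 n}{3} + \frac{19}{9}.
Apply s(0) = -4: A + \frac{19}{9} = -4 ⇒ A = - \frac{55}{9}.
So s(n) = - \frac{55 \left(-2\right)^{n}}{9} + \frac{2 n}{3} + \frac{19}{9}.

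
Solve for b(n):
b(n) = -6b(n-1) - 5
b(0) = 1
First-order linear non-homogeneous.
Homogeneous solution: b_h(n) = A·(-6)^n.
Try constant particular solution b_p = K: K = -6K - 5 ⇒ K = - \frac{5}{7}.
General: b(n) = A·(-6)^n - \frac{5}{7}.
Apply b(0) = 1: A - \frac{5}{7} = 1 ⇒ A = \frac{12}{7}.
So b(n) = \frac{12 \left(-6\right)^{n}}{7} - \frac{5}{7}.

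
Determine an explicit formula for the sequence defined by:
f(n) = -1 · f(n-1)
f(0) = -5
Pure geometric recurrence with ratio -1.
By induction f(n) = f(0) · (-1)^n = - 5 \left(-1\right)^{n}.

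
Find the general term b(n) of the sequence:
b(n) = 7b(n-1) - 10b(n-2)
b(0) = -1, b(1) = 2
Characteristic equation: x² - 7x + 10 = 0, which factors as (x - (5))(x - (2)) = 0.
Roots r₁ = 5, r₂ = 2 (distinct).
General solution: b(n) = A·(5)^n + B·(2)^n.
From b(0) = -1: A + B = -1.
From b(1) = 2: 5A + 2B = 2.
Solving: A = \frac{4}{3}, B = - \frac{7}{3}.
So b(n) = - \frac{7 \cdot 2^{n}}{3} + \frac{4 \cdot 5^{n}}{3}.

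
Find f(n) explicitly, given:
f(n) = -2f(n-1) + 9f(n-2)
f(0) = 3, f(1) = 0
Characteristic equation: x² + 2x - 9 = 0.
Discriminant Δ = (-2)² + 4·(9) = 40.
Roots r₁,₂ = (-2 ± √40)/2, so r₁ = -1 + \sqrt{10}, r₂ = - \sqrt{10} - 1.
General solution: f(n) = A·r₁^n + B·r₂^n.
From the initial conditions, A + B = 3 and r₁A + r₂B = 0.
Since r₁ - r₂ = √40: A = (0 - (3)r₂)/√40 = \frac{3 \sqrt{10}}{20} + \frac{3}{2}, and B = 3 - A = \frac{3}{2} - \frac{3 \sqrt{10}}{20}.
So f(n) = \left(\frac{3 \sqrt{10}}{20} + \frac{3}{2}\right)\left(-1 + \sqrt{10}\right)^n + \left(\frac{3}{2} - \frac{3 \sqrt{10}}{20}\right)\left(- \sqrt{10} - 1\right)^n.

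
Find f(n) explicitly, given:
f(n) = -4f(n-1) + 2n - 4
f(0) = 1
First-order linear with linear forcing.
Homogeneous solution: f_h(n) = A·(-4)^n.
Try particular f_p(n) = pn + q. Substituting:
  pn + q = -4(p(n-1) + q) + 2n - 4.
Matching the n-coefficient: p = -4p + 2 ⇒ p = \frac{2}{5}.
Matching constants: q = 4p - 4q - 4 ⇒ q = - \frac{12}{25}.
General: f(n) = A·(-4)^n + \frac{2 n}{5} - \frac{12}{25}.
Apply f(0) = 1: A - \frac{12}{25} = 1 ⇒ A = \frac{37}{25}.
So f(n) = \frac{37 \left(-4\right)^{n}}{25} + \frac{2 n}{5} - \frac{12}{25}.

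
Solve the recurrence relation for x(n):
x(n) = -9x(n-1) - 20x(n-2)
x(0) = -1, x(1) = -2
Characteristic equation: x² + 9x + 20 = 0, which factors as (x - (-4))(x - (-5)) = 0.
Roots r₁ = -4, r₂ = -5 (distinct).
General solution: x(n) = A·(-4)^n + B·(-5)^n.
From x(0) = -1: A + B = -1.
From x(1) = -2: -4A - 5B = -2.
Solving: A = -7, B = 6.
So x(n) = - 7 \left(-4\right)^{n} + 6 \left(-5\right)^{n}.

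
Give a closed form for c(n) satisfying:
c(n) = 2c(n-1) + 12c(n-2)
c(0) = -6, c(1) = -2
Characteristic equation: x² - 2x - 12 = 0.
Discriminant Δ = (2)² + 4·(12) = 52.
Roots r₁,₂ = (2 ± √52)/2, so r₁ = 1 + \sqrt{13}, r₂ = 1 - \sqrt{13}.
General solution: c(n) = A·r₁^n + B·r₂^n.
From the initial conditions, A + B = -6 and r₁A + r₂B = -2.
Since r₁ - r₂ = √52: A = (-2 - (-6)r₂)/√52 = -3 + \frac{2 \sqrt{13}}{13}, and B = -6 - A = -3 - \frac{2 \sqrt{13}}{13}.
So c(n) = \left(-3 + \frac{2 \sqrt{13}}{13}\right)\left(1 + \sqrt{13}\right)^n + \left(-3 - \frac{2 \sqrt{13}}{13}\right)\left(1 - \sqrt{13}\right)^n.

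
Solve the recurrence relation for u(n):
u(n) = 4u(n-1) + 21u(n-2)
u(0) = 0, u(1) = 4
Characteristic equation: x² - 4x - 21 = 0, which factors as (x - (7))(x - (-3)) = 0.
Roots r₁ = 7, r₂ = -3 (distinct).
General solution: u(n) = A·(7)^n + B·(-3)^n.
From u(0) = 0: A + B = 0.
From u(1) = 4: 7A - 3B = 4.
Solving: A = \frac{2}{5}, B = - \frac{2}{5}.
So u(n) = - \frac{2 \left(-3\right)^{n}}{5} + \frac{2 \cdot 7^{n}}{5}.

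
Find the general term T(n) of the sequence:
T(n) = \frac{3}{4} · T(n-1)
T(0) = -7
Pure geometric recurrence with ratio \frac{3}{4}.
By induction T(n) = T(0) · (\frac{3}{4})^n = - 7 \left(\frac{3}{4}\right)^{n}.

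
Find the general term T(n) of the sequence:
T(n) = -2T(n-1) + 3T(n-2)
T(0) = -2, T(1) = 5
Characteristic equation: x² + 2x - 3 = 0, which factors as (x - (1))(x - (-3)) = 0.
Roots r₁ = 1, r₂ = -3 (distinct).
General solution: T(n) = A·(1)^n + B·(-3)^n.
From T(0) = -2: A + B = -2.
From T(1) = 5: A - 3B = 5.
Solving: A = - \frac{1}{4}, B = - \frac{7}{4}.
So T(n) = - \frac{7 \left(-3\right)^{n}}{4} - \frac{1}{4}.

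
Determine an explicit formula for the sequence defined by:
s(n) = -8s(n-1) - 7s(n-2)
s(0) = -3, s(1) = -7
Characteristic equation: x² + 8x + 7 = 0, which factors as (x - (-1))(x - (-7)) = 0.
Roots r₁ = -1, r₂ = -7 (distinct).
General solution: s(n) = A·(-1)^n + B·(-7)^n.
From s(0) = -3: A + B = -3.
From s(1) = -7: -A - 7B = -7.
Solving: A = - \frac{14}{3}, B = \frac{5}{3}.
So s(n) = - \frac{14 \left(-1\right)^{n}}{3} + \frac{5 \left(-7\right)^{n}}{3}.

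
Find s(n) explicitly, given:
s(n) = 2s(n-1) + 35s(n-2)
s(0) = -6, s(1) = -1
Characteristic equation: x² - 2x - 35 = 0, which factors as (x - (-5))(x - (7)) = 0.
Roots r₁ = -5, r₂ = 7 (distinct).
General solution: s(n) = A·(-5)^n + B·(7)^n.
From s(0) = -6: A + B = -6.
From s(1) = -1: -5A + 7B = -1.
Solving: A = - \frac{41}{12}, B = - \frac{31}{12}.
So s(n) = - \frac{41 \left(-5\right)^{n}}{12} - \frac{31 \cdot 7^{n}}{12}.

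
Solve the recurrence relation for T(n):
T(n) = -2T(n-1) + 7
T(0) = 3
First-order linear non-homogeneous.
Homogeneous solution: T_h(n) = A·(-2)^n.
Try constant particular solution T_p = K: K = -2K + 7 ⇒ K = \frac{7}{3}.
General: T(n) = A·(-2)^n + \frac{7}{3}.
Apply T(0) = 3: A + \frac{7}{3} = 3 ⇒ A = \frac{2}{3}.
So T(n) = \frac{2 \left(-2\right)^{n}}{3} + \frac{7}{3}.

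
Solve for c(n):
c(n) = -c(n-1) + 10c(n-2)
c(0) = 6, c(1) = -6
Characteristic equation: x² + x - 10 = 0.
Discriminant Δ = (-1)² + 4·(10) = 41.
Roots r₁,₂ = (-1 ± √41)/2, so r₁ = - \frac{1}{2} + \frac{\sqrt{41}}{2}, r₂ = - \frac{\sqrt{41}}{2} - \frac{1}{2}.
General solution: c(n) = A·r₁^n + B·r₂^n.
From the initial conditions, A + B = 6 and r₁A + r₂B = -6.
Since r₁ - r₂ = √41: A = (-6 - (6)r₂)/√41 = 3 - \frac{3 \sqrt{41}}{41}, and B = 6 - A = \frac{3 \sqrt{41}}{41} + 3.
So c(n) = \left(3 - \frac{3 \sqrt{41}}{41}\right)\left(- \frac{1}{2} + \frac{\sqrt{41}}{2}\right)^n + \left(\frac{3 \sqrt{41}}{41} + 3\right)\left(- \frac{\sqrt{41}}{2} - \frac{1}{2}\right)^n.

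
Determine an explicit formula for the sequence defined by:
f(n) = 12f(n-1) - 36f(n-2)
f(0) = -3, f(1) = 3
Characteristic equation: x² - 12x + 36 = 0, which is (x - (6))².
Repeated root r = 6.
General solution: f(n) = (A + Bn)·(6)^n.
From f(0) = -3: A = -3.
From f(1) = 3: (A + B)·(6) = 3 ⇒ B = \frac{7}{2}.
So f(n) = \left(\frac{7 n}{2} - 3\right) \cdot (6)^n.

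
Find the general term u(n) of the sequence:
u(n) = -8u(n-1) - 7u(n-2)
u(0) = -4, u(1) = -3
Characteristic equation: x² + 8x + 7 = 0, which factors as (x - (-1))(x - (-7)) = 0.
Roots r₁ = -1, r₂ = -7 (distinct).
General solution: u(n) = A·(-1)^n + B·(-7)^n.
From u(0) = -4: A + B = -4.
From u(1) = -3: -A - 7B = -3.
Solving: A = - \frac{31}{6}, B = \frac{7}{6}.
So u(n) = - \frac{31 \left(-1\right)^{n}}{6} + \frac{7 \left(-7\right)^{n}}{6}.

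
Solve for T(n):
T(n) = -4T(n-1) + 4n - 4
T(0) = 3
First-order linear with linear forcing.
Homogeneous solution: T_h(n) = A·(-4)^n.
Try particular T_p(n) = pn + q. Substituting:
  pn + q = -4(p(n-1) + q) + 4n - 4.
Matching the n-coefficient: p = -4p + 4 ⇒ p = \frac{4}{5}.
Matching constants: q = 4p - 4q - 4 ⇒ q = - \frac{4}{25}.
General: T(n) = A·(-4)^n + \frac{4 n}{5} - \frac{4}{25}.
Apply T(0) = 3: A - \frac{4}{25} = 3 ⇒ A = \frac{79}{25}.
So T(n) = \frac{79 \left(-4\right)^{n}}{25} + \frac{4 n}{5} - \frac{4}{25}.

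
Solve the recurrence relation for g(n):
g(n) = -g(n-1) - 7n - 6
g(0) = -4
First-order linear with linear forcing.
Homogeneous solution: g_h(n) = A·(-1)^n.
Try particular g_p(n) = pn + q. Substituting:
  pn + q = -(p(n-1) + q) - 7n - 6.
Matching the n-coefficient: p = -p - 7 ⇒ p = - \frac{7}{2}.
Matching constants: q = p - q - 6 ⇒ q = - \frac{19}{4}.
General: g(n) = A·(-1)^n - \frac{7 n}{2} - \frac{19}{4}.
Apply g(0) = -4: A - \frac{19}{4} = -4 ⇒ A = \frac{3}{4}.
So g(n) = \frac{3 \left(-1\right)^{n}}{4} - \frac{7 n}{2} - \frac{19}{4}.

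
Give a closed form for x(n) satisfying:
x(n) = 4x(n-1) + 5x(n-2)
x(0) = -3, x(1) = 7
Characteristic equation: x² - 4x - 5 = 0, which factors as (x - (-1))(x - (5)) = 0.
Roots r₁ = -1, r₂ = 5 (distinct).
General solution: x(n) = A·(-1)^n + B·(5)^n.
From x(0) = -3: A + B = -3.
From x(1) = 7: -A + 5B = 7.
Solving: A = - \frac{11}{3}, B = \frac{2}{3}.
So x(n) = - \frac{11 \left(-1\right)^{n}}{3} + \frac{2 \cdot 5^{n}}{3}.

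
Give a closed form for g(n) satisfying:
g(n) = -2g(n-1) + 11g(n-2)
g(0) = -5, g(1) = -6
Characteristic equation: x² + 2x - 11 = 0.
Discriminant Δ = (-2)² + 4·(11) = 48.
Roots r₁,₂ = (-2 ± √48)/2, so r₁ = -1 + 2 \sqrt{3}, r₂ = - 2 \sqrt{3} - 1.
General solution: g(n) = A·r₁^n + B·r₂^n.
From the initial conditions, A + B = -5 and r₁A + r₂B = -6.
Since r₁ - r₂ = √48: A = (-6 - (-5)r₂)/√48 = - \frac{5}{2} - \frac{11 \sqrt{3}}{12}, and B = -5 - A = - \frac{5}{2} + \frac{11 \sqrt{3}}{12}.
So g(n) = \left(- \frac{5}{2} - \frac{11 \sqrt{3}}{12}\right)\left(-1 + 2 \sqrt{3}\right)^n + \left(- \frac{5}{2} + \frac{11 \sqrt{3}}{12}\right)\left(- 2 \sqrt{3} - 1\right)^n.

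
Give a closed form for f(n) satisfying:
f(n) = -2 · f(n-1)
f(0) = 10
Pure geometric recurrence with ratio -2.
By induction f(n) = f(0) · (-2)^n = 10 \left(-2\right)^{n}.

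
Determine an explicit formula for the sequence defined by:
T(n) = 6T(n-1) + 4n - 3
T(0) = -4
First-order linear with linear forcing.
Homogeneous solution: T_h(n) = A·(6)^n.
Try particular T_p(n) = pn + q. Substituting:
  pn + q = 6(p(n-1) + q) + 4n - 3.
Matching the n-coefficient: p = 6p + 4 ⇒ p = - \frac{4}{5}.
Matching constants: q = -6p + 6q - 3 ⇒ q = - \frac{9}{25}.
General: T(n) = A·(6)^n - \frac{4 n}{5} - \frac{9}{25}.
Apply T(0) = -4: A - \frac{9}{25} = -4 ⇒ A = - \frac{91}{25}.
So T(n) = - \frac{91 \cdot 6^{n}}{25} - \frac{4 n}{5} - \frac{9}{25}.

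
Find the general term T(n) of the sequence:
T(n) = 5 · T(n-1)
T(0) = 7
Pure geometric recurrence with ratio 5.
By induction T(n) = T(0) · (5)^n = 7 \cdot 5^{n}.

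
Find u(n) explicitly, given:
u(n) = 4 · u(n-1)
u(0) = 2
Pure geometric recurrence with ratio 4.
By induction u(n) = u(0) · (4)^n = 2 \cdot 4^{n}.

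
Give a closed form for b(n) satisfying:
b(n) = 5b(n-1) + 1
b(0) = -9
First-order linear non-homogeneous.
Homogeneous solution: b_h(n) = A·(5)^n.
Try constant particular solution b_p = K: K = 5K + 1 ⇒ K = - \frac{1}{4}.
General: b(n) = A·(5)^n - \frac{1}{4}.
Apply b(0) = -9: A - \frac{1}{4} = -9 ⇒ A = - \frac{35}{4}.
So b(n) = - \frac{35 \cdot 5^{n}}{4} - \frac{1}{4}.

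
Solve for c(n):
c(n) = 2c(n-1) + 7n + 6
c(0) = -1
First-order linear with linear forcing.
Homogeneous solution: c_h(n) = A·(2)^n.
Try particular c_p(n) = pn + q. Substituting:
  pn + q = 2(p(n-1) + q) + 7n + 6.
Matching the n-coefficient: p = 2p + 7 ⇒ p = -7.
Matching constants: q = -2p + 2q + 6 ⇒ q = -20.
General: c(n) = A·(2)^n - 7 n - 20.
Apply c(0) = -1: A - 20 = -1 ⇒ A = 19.
So c(n) = 19 \cdot 2^{n} - 7 n - 20.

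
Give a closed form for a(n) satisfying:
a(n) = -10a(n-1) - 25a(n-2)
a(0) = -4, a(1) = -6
Characteristic equation: x² + 10x + 25 = 0, which is (x - (-5))².
Repeated root r = -5.
General solution: a(n) = (A + Bn)·(-5)^n.
From a(0) = -4: A = -4.
From a(1) = -6: (A + B)·(-5) = -6 ⇒ B = \frac{26}{5}.
So a(n) = \left(\frac{26 n}{5} - 4\right) \cdot (-5)^n.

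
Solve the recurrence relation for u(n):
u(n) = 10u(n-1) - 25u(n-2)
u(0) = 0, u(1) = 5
Characteristic equation: x² - 10x + 25 = 0, which is (x - (5))².
Repeated root r = 5.
General solution: u(n) = (A + Bn)·(5)^n.
From u(0) = 0: A = 0.
From u(1) = 5: (A + B)·(5) = 5 ⇒ B = 1.
So u(n) = \left(n\right) \cdot (5)^n.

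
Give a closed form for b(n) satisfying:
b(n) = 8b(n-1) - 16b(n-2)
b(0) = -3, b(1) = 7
Characteristic equation: x² - 8x + 16 = 0, which is (x - (4))².
Repeated root r = 4.
General solution: b(n) = (A + Bn)·(4)^n.
From b(0) = -3: A = -3.
From b(1) = 7: (A + B)·(4) = 7 ⇒ B = \frac{19}{4}.
So b(n) = \left(\frac{19 n}{4} - 3\right) \cdot (4)^n.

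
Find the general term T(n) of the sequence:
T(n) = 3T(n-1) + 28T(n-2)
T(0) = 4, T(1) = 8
Characteristic equation: x² - 3x - 28 = 0, which factors as (x - (-4))(x - (7)) = 0.
Roots r₁ = -4, r₂ = 7 (distinct).
General solution: T(n) = A·(-4)^n + B·(7)^n.
From T(0) = 4: A + B = 4.
From T(1) = 8: -4A + 7B = 8.
Solving: A = \frac{20}{11}, B = \frac{24}{11}.
So T(n) = \frac{20 \left(-4\right)^{n}}{11} + \frac{24 \cdot 7^{n}}{11}.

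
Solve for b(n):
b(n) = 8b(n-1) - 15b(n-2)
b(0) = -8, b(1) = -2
Characteristic equation: x² - 8x + 15 = 0, which factors as (x - (3))(x - (5)) = 0.
Roots r₁ = 3, r₂ = 5 (distinct).
General solution: b(n) = A·(3)^n + B·(5)^n.
From b(0) = -8: A + B = -8.
From b(1) = -2: 3A + 5B = -2.
Solving: A = -19, B = 11.
So b(n) = - 19 \cdot 3^{n} + 11 \cdot 5^{n}.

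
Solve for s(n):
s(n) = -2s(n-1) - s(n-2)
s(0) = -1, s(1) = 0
Characteristic equation: x² + 2x + 1 = 0, which is (x - (-1))².
Repeated root r = -1.
General solution: s(n) = (A + Bn)·(-1)^n.
From s(0) = -1: A = -1.
From s(1) = 0: (A + B)·(-1) = 0 ⇒ B = 1.
So s(n) = \left(n - 1\right) \cdot (-1)^n.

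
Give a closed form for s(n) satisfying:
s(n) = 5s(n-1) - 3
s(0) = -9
First-order linear non-homogeneous.
Homogeneous solution: s_h(n) = A·(5)^n.
Try constant particular solution s_p = K: K = 5K - 3 ⇒ K = \frac{3}{4}.
General: s(n) = A·(5)^n + \frac{3}{4}.
Apply s(0) = -9: A + \frac{3}{4} = -9 ⇒ A = - \frac{39}{4}.
So s(n) = \frac{3}{4} - \frac{39 \cdot 5^{n}}{4}.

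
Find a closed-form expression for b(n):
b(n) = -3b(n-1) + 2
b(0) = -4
First-order linear non-homogeneous.
Homogeneous solution: b_h(n) = A·(-3)^n.
Try constant particular solution b_p = K: K = -3K + 2 ⇒ K = \frac{1}{2}.
General: b(n) = A·(-3)^n + \frac{1}{2}.
Apply b(0) = -4: A + \frac{1}{2} = -4 ⇒ A = - \frac{9}{2}.
So b(n) = \frac{1}{2} - \frac{9 \left(-3\right)^{n}}{2}.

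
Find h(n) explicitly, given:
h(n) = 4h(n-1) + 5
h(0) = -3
First-order linear non-homogeneous.
Homogeneous solution: h_h(n) = A·(4)^n.
Try constant particular solution h_p = K: K = 4K + 5 ⇒ K = - \frac{5}{3}.
General: h(n) = A·(4)^n - \frac{5}{3}.
Apply h(0) = -3: A - \frac{5}{3} = -3 ⇒ A = - \frac{4}{3}.
So h(n) = - \frac{4 \cdot 4^{n}}{3} - \frac{5}{3}.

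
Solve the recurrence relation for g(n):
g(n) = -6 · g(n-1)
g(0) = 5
Pure geometric recurrence with ratio -6.
By induction g(n) = g(0) · (-6)^n = 5 \left(-6\right)^{n}.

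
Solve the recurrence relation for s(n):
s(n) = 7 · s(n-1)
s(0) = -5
Pure geometric recurrence with ratio 7.
By induction s(n) = s(0) · (7)^n = - 5 \cdot 7^{n}.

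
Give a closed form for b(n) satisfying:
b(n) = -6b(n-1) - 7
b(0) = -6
First-order linear non-homogeneous.
Homogeneous solution: b_h(n) = A·(-6)^n.
Try constant particular solution b_p = K: K = -6K - 7 ⇒ K = -1.
General: b(n) = A·(-6)^n - 1.
Apply b(0) = -6: A - 1 = -6 ⇒ A = -5.
So b(n) = - 5 \left(-6\right)^{n} - 1.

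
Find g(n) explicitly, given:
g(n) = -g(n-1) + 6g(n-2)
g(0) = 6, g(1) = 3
Characteristic equation: x² + x - 6 = 0, which factors as (x - (2))(x - (-3)) = 0.
Roots r₁ = 2, r₂ = -3 (distinct).
General solution: g(n) = A·(2)^n + B·(-3)^n.
From g(0) = 6: A + B = 6.
From g(1) = 3: 2A - 3B = 3.
Solving: A = \frac{21}{5}, B = \frac{9}{5}.
So g(n) = \frac{9 \left(-3\right)^{n}}{5} + \frac{21 \cdot 2^{n}}{5}.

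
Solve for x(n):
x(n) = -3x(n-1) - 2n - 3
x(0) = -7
First-order linear with linear forcing.
Homogeneous solution: x_h(n) = A·(-3)^n.
Try particular x_p(n) = pn + q. Substituting:
  pn + q = -3(p(n-1) + q) - 2n - 3.
Matching the n-coefficient: p = -3p - 2 ⇒ p = - \frac{1}{2}.
Matching constants: q = 3p - 3q - 3 ⇒ q = - \frac{9}{8}.
General: x(n) = A·(-3)^n - \frac{n}{2} - \frac{9}{8}.
Apply x(0) = -7: A - \frac{9}{8} = -7 ⇒ A = - \frac{47}{8}.
So x(n) = - \frac{47 \left(-3\right)^{n}}{8} - \frac{n}{2} - \frac{9}{8}.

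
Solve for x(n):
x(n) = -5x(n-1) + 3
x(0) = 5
First-order linear non-homogeneous.
Homogeneous solution: x_h(n) = A·(-5)^n.
Try constant particular solution x_p = K: K = -5K + 3 ⇒ K = \frac{1}{2}.
General: x(n) = A·(-5)^n + \frac{1}{2}.
Apply x(0) = 5: A + \frac{1}{2} = 5 ⇒ A = \frac{9}{2}.
So x(n) = \frac{9 \left(-5\right)^{n}}{2} + \frac{1}{2}.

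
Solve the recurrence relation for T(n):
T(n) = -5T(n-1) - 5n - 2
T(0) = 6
First-order linear with linear forcing.
Homogeneous solution: T_h(n) = A·(-5)^n.
Try particular T_p(n) = pn + q. Substituting:
  pn + q = -5(p(n-1) + q) - 5n - 2.
Matching the n-coefficient: p = -5p - 5 ⇒ p = - \frac{5}{6}.
Matching constants: q = 5p - 5q - 2 ⇒ q = - \frac{37}{36}.
General: T(n) = A·(-5)^n - \frac{5 n}{6} - \frac{37}{36}.
Apply T(0) = 6: A - \frac{37}{36} = 6 ⇒ A = \frac{253}{36}.
So T(n) = \frac{253 \left(-5\right)^{n}}{36} - \frac{5 n}{6} - \frac{37}{36}.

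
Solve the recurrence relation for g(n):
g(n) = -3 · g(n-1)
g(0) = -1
Pure geometric recurrence with ratio -3.
By induction g(n) = g(0) · (-3)^n = - \left(-3\right)^{n}.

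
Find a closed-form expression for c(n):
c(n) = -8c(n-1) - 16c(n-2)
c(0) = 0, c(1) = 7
Characteristic equation: x² + 8x + 16 = 0, which is (x - (-4))².
Repeated root r = -4.
General solution: c(n) = (A + Bn)·(-4)^n.
From c(0) = 0: A = 0.
From c(1) = 7: (A + B)·(-4) = 7 ⇒ B = - \frac{7}{4}.
So c(n) = \left(- \frac{7 n}{4}\right) \cdot (-4)^n.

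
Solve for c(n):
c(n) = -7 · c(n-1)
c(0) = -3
Pure geometric recurrence with ratio -7.
By induction c(n) = c(0) · (-7)^n = - 3 \left(-7\right)^{n}.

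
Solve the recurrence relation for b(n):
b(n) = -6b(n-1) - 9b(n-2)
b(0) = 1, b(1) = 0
Characteristic equation: x² + 6x + 9 = 0, which is (x - (-3))².
Repeated root r = -3.
General solution: b(n) = (A + Bn)·(-3)^n.
From b(0) = 1: A = 1.
From b(1) = 0: (A + B)·(-3) = 0 ⇒ B = -1.
So b(n) = \left(1 - n\right) \cdot (-3)^n.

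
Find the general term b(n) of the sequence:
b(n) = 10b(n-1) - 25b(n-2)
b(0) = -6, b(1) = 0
Characteristic equation: x² - 10x + 25 = 0, which is (x - (5))².
Repeated root r = 5.
General solution: b(n) = (A + Bn)·(5)^n.
From b(0) = -6: A = -6.
From b(1) = 0: (A + B)·(5) = 0 ⇒ B = 6.
So b(n) = \left(6 n - 6\right) \cdot (5)^n.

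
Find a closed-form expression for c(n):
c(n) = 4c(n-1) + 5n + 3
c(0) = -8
First-order linear with linear forcing.
Homogeneous solution: c_h(n) = A·(4)^n.
Try particular c_p(n) = pn + q. Substituting:
  pn + q = 4(p(n-1) + q) + 5n + 3.
Matching the n-coefficient: p = 4p + 5 ⇒ p = - \frac{5}{3}.
Matching constants: q = -4p + 4q + 3 ⇒ q = - \frac{29}{9}.
General: c(n) = A·(4)^n - \frac{5 n}{3} - \frac{29}{9}.
Apply c(0) = -8: A - \frac{29}{9} = -8 ⇒ A = - \frac{43}{9}.
So c(n) = - \frac{43 \cdot 4^{n}}{9} - \frac{5 n}{3} - \frac{29}{9}.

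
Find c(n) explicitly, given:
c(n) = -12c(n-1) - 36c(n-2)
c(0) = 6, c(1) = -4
Characteristic equation: x² + 12x + 36 = 0, which is (x - (-6))².
Repeated root r = -6.
General solution: c(n) = (A + Bn)·(-6)^n.
From c(0) = 6: A = 6.
From c(1) = -4: (A + B)·(-6) = -4 ⇒ B = - \frac{16}{3}.
So c(n) = \left(6 - \frac{16 n}{3}\right) \cdot (-6)^n.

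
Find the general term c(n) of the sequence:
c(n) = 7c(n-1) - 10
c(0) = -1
First-order linear non-homogeneous.
Homogeneous solution: c_h(n) = A·(7)^n.
Try constant particular solution c_p = K: K = 7K - 10 ⇒ K = \frac{5}{3}.
General: c(n) = A·(7)^n + \frac{5}{3}.
Apply c(0) = -1: A + \frac{5}{3} = -1 ⇒ A = - \frac{8}{3}.
So c(n) = \frac{5}{3} - \frac{8 \cdot 7^{n}}{3}.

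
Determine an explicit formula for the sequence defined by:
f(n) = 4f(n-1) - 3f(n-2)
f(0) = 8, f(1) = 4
Characteristic equation: x² - 4x + 3 = 0, which factors as (x - (1))(x - (3)) = 0.
Roots r₁ = 1, r₂ = 3 (distinct).
General solution: f(n) = A·(1)^n + B·(3)^n.
From f(0) = 8: A + B = 8.
From f(1) = 4: A + 3B = 4.
Solving: A = 10, B = -2.
So f(n) = 10 - 2 \cdot 3^{n}.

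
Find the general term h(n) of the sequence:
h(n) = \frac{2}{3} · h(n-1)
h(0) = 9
Pure geometric recurrence with ratio \frac{2}{3}.
By induction h(n) = h(0) · (\frac{2}{3})^n = 9 \left(\frac{2}{3}\right)^{n}.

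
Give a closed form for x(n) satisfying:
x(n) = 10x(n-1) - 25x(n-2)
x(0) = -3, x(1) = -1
Characteristic equation: x² - 10x + 25 = 0, which is (x - (5))².
Repeated root r = 5.
General solution: x(n) = (A + Bn)·(5)^n.
From x(0) = -3: A = -3.
From x(1) = -1: (A + B)·(5) = -1 ⇒ B = \frac{14}{5}.
So x(n) = \left(\frac{14 n}{5} - 3\right) \cdot (5)^n.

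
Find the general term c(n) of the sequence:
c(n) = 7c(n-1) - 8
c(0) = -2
First-order linear non-homogeneous.
Homogeneous solution: c_h(n) = A·(7)^n.
Try constant particular solution c_p = K: K = 7K - 8 ⇒ K = \frac{4}{3}.
General: c(n) = A·(7)^n + \frac{4}{3}.
Apply c(0) = -2: A + \frac{4}{3} = -2 ⇒ A = - \frac{10}{3}.
So c(n) = \frac{4}{3} - \frac{10 \cdot 7^{n}}{3}.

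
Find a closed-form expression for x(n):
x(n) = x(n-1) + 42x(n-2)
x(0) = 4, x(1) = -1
Characteristic equation: x² - x - 42 = 0, which factors as (x - (7))(x - (-6)) = 0.
Roots r₁ = 7, r₂ = -6 (distinct).
General solution: x(n) = A·(7)^n + B·(-6)^n.
From x(0) = 4: A + B = 4.
From x(1) = -1: 7A - 6B = -1.
Solving: A = \frac{23}{13}, B = \frac{29}{13}.
So x(n) = \frac{29 \left(-6\right)^{n}}{13} + \frac{23 \cdot 7^{n}}{13}.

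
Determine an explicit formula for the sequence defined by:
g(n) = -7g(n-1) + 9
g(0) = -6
First-order linear non-homogeneous.
Homogeneous solution: g_h(n) = A·(-7)^n.
Try constant particular solution g_p = K: K = -7K + 9 ⇒ K = \frac{9}{8}.
General: g(n) = A·(-7)^n + \frac{9}{8}.
Apply g(0) = -6: A + \frac{9}{8} = -6 ⇒ A = - \frac{57}{8}.
So g(n) = \frac{9}{8} - \frac{57 \left(-7\right)^{n}}{8}.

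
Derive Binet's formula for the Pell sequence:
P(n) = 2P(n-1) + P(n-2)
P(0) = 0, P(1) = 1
This is the Pell sequence.
Characteristic equation: x² - 2x - 1 = 0; roots r₁ = 1 + \sqrt{2}, r₂ = 1 - \sqrt{2}.
General: P(n) = A·r₁^n + B·r₂^n. Solving with P(0)=0, P(1)=1 gives A = \frac{\sqrt{2}}{4}, B = - \frac{\sqrt{2}}{4}.
So P(n) = \frac{\sqrt{2} \left(- \left(1 - \sqrt{2}\right)^{n} + \left(1 + \sqrt{2}\right)^{n}\right)}{4}.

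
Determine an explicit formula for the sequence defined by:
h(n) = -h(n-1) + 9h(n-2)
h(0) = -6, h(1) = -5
Characteristic equation: x² + x - 9 = 0.
Discriminant Δ = (-1)² + 4·(9) = 37.
Roots r₁,₂ = (-1 ± √37)/2, so r₁ = - \frac{1}{2} + \frac{\sqrt{37}}{2}, r₂ = - \frac{\sqrt{37}}{2} - \frac{1}{2}.
General solution: h(n) = A·r₁^n + B·r₂^n.
From the initial conditions, A + B = -6 and r₁A + r₂B = -5.
Since r₁ - r₂ = √37: A = (-5 - (-6)r₂)/√37 = -3 - \frac{8 \sqrt{37}}{37}, and B = -6 - A = -3 + \frac{8 \sqrt{37}}{37}.
So h(n) = \left(-3 - \frac{8 \sqrt{37}}{37}\right)\left(- \frac{1}{2} + \frac{\sqrt{37}}{2}\right)^n + \left(-3 + \frac{8 \sqrt{37}}{37}\right)\left(- \frac{\sqrt{37}}{2} - \frac{1}{2}\right)^n.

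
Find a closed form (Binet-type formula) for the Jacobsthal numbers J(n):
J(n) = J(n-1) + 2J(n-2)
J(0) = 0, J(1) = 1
This is the Jacobsthal sequence.
Characteristic equation: x² - x - 2 = 0; roots r₁ = 2, r₂ = -1.
General: J(n) = A·r₁^n + B·r₂^n. Solving with J(0)=0, J(1)=1 gives A = \frac{1}{3}, B = - \frac{1}{3}.
So J(n) = - \frac{\left(-1\right)^{n}}{3} + \frac{2^{n}}{3}.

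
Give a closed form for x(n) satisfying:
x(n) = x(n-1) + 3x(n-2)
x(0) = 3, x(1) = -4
Characteristic equation: x² - x - 3 = 0.
Discriminant Δ = (1)² + 4·(3) = 13.
Roots r₁,₂ = (1 ± √13)/2, so r₁ = \frac{1}{2} + \frac{\sqrt{13}}{2}, r₂ = \frac{1}{2} - \frac{\sqrt{13}}{2}.
General solution: x(n) = A·r₁^n + B·r₂^n.
From the initial conditions, A + B = 3 and r₁A + r₂B = -4.
Since r₁ - r₂ = √13: A = (-4 - (3)r₂)/√13 = \frac{3}{2} - \frac{11 \sqrt{13}}{26}, and B = 3 - A = \frac{3}{2} + \frac{11 \sqrt{13}}{26}.
So x(n) = \left(\frac{3}{2} - \frac{11 \sqrt{13}}{26}\right)\left(\frac{1}{2} + \frac{\sqrt{13}}{2}\right)^n + \left(\frac{3}{2} + \frac{11 \sqrt{13}}{26}\right)\left(\frac{1}{2} - \frac{\sqrt{13}}{2}\right)^n.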